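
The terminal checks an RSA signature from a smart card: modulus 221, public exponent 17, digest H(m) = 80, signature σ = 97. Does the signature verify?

σ^2 ≡ 97^2 = 9409 ≡ 127
σ^4 ≡ 127^2 = 16129 ≡ 217
σ^8 ≡ 217^2 = 47089 ≡ 16
σ^16 ≡ 16^2 = 256 ≡ 35
17 = 16 + 1, so σ^17 ≡ 35·97 ≡ 80 (mod 221)
80 = H(m), so the signature checks out.

verifies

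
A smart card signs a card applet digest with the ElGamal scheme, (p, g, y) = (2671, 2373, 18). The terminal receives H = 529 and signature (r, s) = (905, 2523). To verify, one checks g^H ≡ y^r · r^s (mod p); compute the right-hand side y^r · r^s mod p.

668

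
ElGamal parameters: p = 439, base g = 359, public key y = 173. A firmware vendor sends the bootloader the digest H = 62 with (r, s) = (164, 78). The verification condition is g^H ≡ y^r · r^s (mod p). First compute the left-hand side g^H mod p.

88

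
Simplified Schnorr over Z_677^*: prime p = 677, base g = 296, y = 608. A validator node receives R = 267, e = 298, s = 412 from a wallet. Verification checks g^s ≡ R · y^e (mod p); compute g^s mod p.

296^2 = 87616 ≡ 283
296^4 ≡ 283^2 = 80089 ≡ 203
296^8 ≡ 203^2 = 41209 ≡ 589
296^16 ≡ 589^2 = 346921 ≡ 297
296^32 ≡ 297^2 = 88209 ≡ 199
296^64 ≡ 199^2 = 39601 ≡ 335
296^128 ≡ 335^2 = 112225 ≡ 520
296^256 ≡ 520^2 = 270400 ≡ 277
412 = 256 + 128 + 16 + 8 + 4, so 296^412 ≡ 277·520·297·589·203 ≡ 169 (mod 677)

169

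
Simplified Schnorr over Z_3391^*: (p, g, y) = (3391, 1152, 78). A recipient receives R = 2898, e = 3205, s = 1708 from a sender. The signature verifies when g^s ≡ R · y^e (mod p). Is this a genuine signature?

g^s mod p:
1152^2 = 1327104 ≡ 1223
1152^4 ≡ 1223^2 = 1495729 ≡ 298
1152^8 ≡ 298^2 = 88804 ≡ 638
1152^16 ≡ 638^2 = 407044 ≡ 124
1152^32 ≡ 124^2 = 15376 ≡ 1812
1152^64 ≡ 1812^2 = 3283344 ≡ 856
1152^128 ≡ 856^2 = 732736 ≡ 280
1152^256 ≡ 280^2 = 78400 ≡ 407
1152^512 ≡ 407^2 = 165649 ≡ 2881
1152^1024 ≡ 2881^2 = 8300161 ≡ 2384
1708 = 1024 + 512 + 128 + 32 + 8 + 4, so 1152^1708 ≡ 2384·2881·280·1812·638·298 ≡ 1549 (mod 3391)
R · y^e mod p:
78^2 = 6084 ≡ 2693
78^4 ≡ 2693^2 = 7252249 ≡ 2291
78^8 ≡ 2291^2 = 5248681 ≡ 2804
78^16 ≡ 2804^2 = 7862416 ≡ 2078
78^32 ≡ 2078^2 = 4318084 ≡ 1341
78^64 ≡ 1341^2 = 1798281 ≡ 1051
78^128 ≡ 1051^2 = 1104601 ≡ 2526
78^256 ≡ 2526^2 = 6380676 ≡ 2205
78^512 ≡ 2205^2 = 4862025 ≡ 2722
78^1024 ≡ 2722^2 = 7409284 ≡ 3340
78^2048 ≡ 3340^2 = 11155600 ≡ 2601
3205 = 2048 + 1024 + 128 + 4 + 1, so 78^3205 ≡ 2601·3340·2526·2291·78 ≡ 1369 (mod 3391)
2898·1369 = 3967362 ≡ 3283 (mod 3391)
1549 ≠ 3283; the check fails.

forged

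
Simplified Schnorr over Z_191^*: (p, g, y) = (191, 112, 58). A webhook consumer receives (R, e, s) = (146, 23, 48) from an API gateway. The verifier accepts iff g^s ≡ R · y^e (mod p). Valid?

g^s mod p:
112^2 = 12544 ≡ 129
112^4 ≡ 129^2 = 16641 ≡ 24
112^8 ≡ 24^2 = 576 ≡ 3
112^16 ≡ 3^2 = 9
112^32 ≡ 9^2 = 81
48 = 32 + 16, so 112^48 ≡ 81·9 ≡ 156 (mod 191)
R · y^e mod p:
58^2 = 3364 ≡ 117
58^4 ≡ 117^2 = 13689 ≡ 128
58^8 ≡ 128^2 = 16384 ≡ 149
58^16 ≡ 149^2 = 22201 ≡ 45
23 = 16 + 4 + 2 + 1, so 58^23 ≡ 45·128·117·58 ≡ 165 (mod 191)
146·165 = 24090 ≡ 24 (mod 191)
156 ≠ 24; the check fails.

no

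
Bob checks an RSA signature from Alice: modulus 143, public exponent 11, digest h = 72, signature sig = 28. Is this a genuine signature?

sig^2 ≡ 28^2 = 784 ≡ 69
sig^4 ≡ 69^2 = 4761 ≡ 42
sig^8 ≡ 42^2 = 1764 ≡ 48
11 = 8 + 2 + 1, so sig^11 ≡ 48·69·28 ≡ 72 (mod 143)
Since 72 equals the digest 72, verification succeeds.

genuine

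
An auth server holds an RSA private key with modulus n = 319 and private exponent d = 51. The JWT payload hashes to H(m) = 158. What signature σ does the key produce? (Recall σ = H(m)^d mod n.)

(H(m))^2 ≡ 158^2 = 24964 ≡ 82
(H(m))^4 ≡ 82^2 = 6724 ≡ 25
(H(m))^8 ≡ 25^2 = 625 ≡ 306
(H(m))^16 ≡ 306^2 = 93636 ≡ 169
(H(m))^32 ≡ 169^2 = 28561 ≡ 170
51 = 32 + 16 + 2 + 1, so (H(m))^51 ≡ 170·169·82·158 ≡ 92 (mod 319)

92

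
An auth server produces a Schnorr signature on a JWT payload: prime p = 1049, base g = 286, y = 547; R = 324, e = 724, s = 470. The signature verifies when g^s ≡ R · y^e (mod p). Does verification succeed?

g^s mod p:
Squares mod 1049: 286^1≡286, 286^2≡1023, 286^4≡676, 286^8≡661, 286^16≡537, 286^32≡943, 286^64≡746, 286^128≡546, 286^256≡200
470 = 256 + 128 + 64 + 16 + 4 + 2, so 286^470 ≡ 200·546·746·537·676·1023 ≡ 396 (mod 1049)
R · y^e mod p:
Squares mod 1049: 547^1≡547, 547^2≡244, 547^4≡792, 547^8≡1011, 547^16≡395, 547^32≡773, 547^64≡648, 547^128≡304, 547^256≡104, 547^512≡326
724 = 512 + 128 + 64 + 16 + 4, so 547^724 ≡ 326·304·648·395·792 ≡ 1017 (mod 1049)
324·1017 = 329508 ≡ 122 (mod 1049)
396 ≠ 122; the check fails.

fails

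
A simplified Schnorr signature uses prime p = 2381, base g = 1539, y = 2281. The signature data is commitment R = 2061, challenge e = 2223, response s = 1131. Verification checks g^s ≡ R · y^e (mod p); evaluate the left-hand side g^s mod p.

286

Squares mod 2381: 1539^1≡1539, 1539^2≡1807, 1539^4≡898, 1539^8≡1626, 1539^16≡966, 1539^32≡2185, 1539^64≡320, 1539^128≡17, 1539^256≡289, 1539^512≡186, 1539^1024≡1262
1131 = 1024 + 64 + 32 + 8 + 2 + 1, so 1539^1131 ≡ 1262·320·2185·1626·1807·1539 ≡ 286 (mod 2381)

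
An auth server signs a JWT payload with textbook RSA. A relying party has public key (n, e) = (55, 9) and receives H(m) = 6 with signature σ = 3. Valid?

no

σ^2 ≡ 3^2 = 9
σ^4 ≡ 9^2 = 81 ≡ 26
σ^8 ≡ 26^2 = 676 ≡ 16
9 = 8 + 1, so σ^9 ≡ 16·3 ≡ 48 (mod 55)
48 ≠ 6, so verification fails.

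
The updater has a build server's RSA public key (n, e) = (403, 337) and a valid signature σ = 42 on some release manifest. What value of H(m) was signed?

354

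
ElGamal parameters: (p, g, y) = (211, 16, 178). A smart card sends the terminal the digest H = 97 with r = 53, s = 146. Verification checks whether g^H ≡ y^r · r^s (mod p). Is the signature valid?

valid

Left side g^H mod p:
16^97 mod 211 = 120
Right side y^r · r^s mod p:
178^53 mod 211 = 173
53^146 mod 211 = 119
173·119 = 20587 ≡ 120 (mod 211)
120 ≡ 120 (mod 211), so the signature is genuine.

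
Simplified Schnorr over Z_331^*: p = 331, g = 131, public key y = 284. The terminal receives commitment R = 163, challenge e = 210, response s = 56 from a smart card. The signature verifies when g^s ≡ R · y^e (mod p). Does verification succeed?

g^s mod p:
131^2 = 17161 ≡ 280
131^4 ≡ 280^2 = 78400 ≡ 284
131^8 ≡ 284^2 = 80656 ≡ 223
131^16 ≡ 223^2 = 49729 ≡ 79
131^32 ≡ 79^2 = 6241 ≡ 283
56 = 32 + 16 + 8, so 131^56 ≡ 283·79·223 ≡ 89 (mod 331)
R · y^e mod p:
284^2 = 80656 ≡ 223
284^4 ≡ 223^2 = 49729 ≡ 79
284^8 ≡ 79^2 = 6241 ≡ 283
284^16 ≡ 283^2 = 80089 ≡ 318
284^32 ≡ 318^2 = 101124 ≡ 169
284^64 ≡ 169^2 = 28561 ≡ 95
284^128 ≡ 95^2 = 9025 ≡ 88
210 = 128 + 64 + 16 + 2, so 284^210 ≡ 88·95·318·223 ≡ 180 (mod 331)
163·180 = 29340 ≡ 212 (mod 331)
89 ≠ 212; the check fails.

fails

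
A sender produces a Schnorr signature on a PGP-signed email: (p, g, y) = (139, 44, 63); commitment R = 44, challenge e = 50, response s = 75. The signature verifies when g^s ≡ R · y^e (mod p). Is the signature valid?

g^s mod p:
44^2 = 1936 ≡ 129
44^4 ≡ 129^2 = 16641 ≡ 100
44^8 ≡ 100^2 = 10000 ≡ 131
44^16 ≡ 131^2 = 17161 ≡ 64
44^32 ≡ 64^2 = 4096 ≡ 65
44^64 ≡ 65^2 = 4225 ≡ 55
75 = 64 + 8 + 2 + 1, so 44^75 ≡ 55·131·129·44 ≡ 112 (mod 139)
R · y^e mod p:
63^2 = 3969 ≡ 77
63^4 ≡ 77^2 = 5929 ≡ 91
63^8 ≡ 91^2 = 8281 ≡ 80
63^16 ≡ 80^2 = 6400 ≡ 6
63^32 ≡ 6^2 = 36
50 = 32 + 16 + 2, so 63^50 ≡ 36·6·77 ≡ 91 (mod 139)
44·91 = 4004 ≡ 112 (mod 139)
112 ≡ 112 (mod 139); signature holds.

valid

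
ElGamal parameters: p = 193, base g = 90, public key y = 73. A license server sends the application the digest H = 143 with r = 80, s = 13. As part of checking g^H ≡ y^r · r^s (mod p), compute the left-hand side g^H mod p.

57

Squares mod 193: 90^1≡90, 90^2≡187, 90^4≡36, 90^8≡138, 90^16≡130, 90^32≡109, 90^64≡108, 90^128≡84
143 = 128 + 8 + 4 + 2 + 1, so 90^143 ≡ 84·138·36·187·90 ≡ 57 (mod 193)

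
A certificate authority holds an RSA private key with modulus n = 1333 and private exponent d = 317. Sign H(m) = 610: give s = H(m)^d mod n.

Squares mod 1333: (H(m))^1≡610, (H(m))^2≡193, (H(m))^4≡1258, (H(m))^8≡293, (H(m))^16≡537, (H(m))^32≡441, (H(m))^64≡1196, (H(m))^128≡107, (H(m))^256≡785
317 = 256 + 32 + 16 + 8 + 4 + 1, so (H(m))^317 ≡ 785·441·537·293·1258·610 ≡ 1140 (mod 1333)

1140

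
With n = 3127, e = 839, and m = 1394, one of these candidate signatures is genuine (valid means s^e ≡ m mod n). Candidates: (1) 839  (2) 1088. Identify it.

Candidate 1: 839^839 mod 3127 = 1394
  → matches m = 1394
Candidate 2: 1088^839 mod 3127 = 1687

1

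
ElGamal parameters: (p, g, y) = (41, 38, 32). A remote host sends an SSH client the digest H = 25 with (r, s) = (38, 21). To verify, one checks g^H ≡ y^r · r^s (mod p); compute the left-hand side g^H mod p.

38

38^2 = 1444 ≡ 9
38^4 ≡ 9^2 = 81 ≡ 40
38^8 ≡ 40^2 = 1600 ≡ 1
38^16 ≡ 1^2 = 1
25 = 16 + 8 + 1, so 38^25 ≡ 1·1·38 ≡ 38 (mod 41)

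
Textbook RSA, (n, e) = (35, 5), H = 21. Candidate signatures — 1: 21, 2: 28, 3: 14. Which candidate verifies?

Candidate 1: 21^5 mod 35 = 21
  → matches H = 21
Candidate 2: 28^5 mod 35 = 28
Candidate 3: 14^5 mod 35 = 14

1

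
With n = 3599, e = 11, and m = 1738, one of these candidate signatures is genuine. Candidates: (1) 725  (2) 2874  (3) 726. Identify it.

Candidate 1: Squares mod 3599: 725^1≡725, 725^2≡171, 725^4≡449, 725^8≡57; 11 = 8 + 2 + 1, so 725^11 ≡ 57·171·725 ≡ 1738 (mod 3599)
  → matches m = 1738
Candidate 2: Squares mod 3599: 2874^1≡2874, 2874^2≡171, 2874^4≡449, 2874^8≡57; 11 = 8 + 2 + 1, so 2874^11 ≡ 57·171·2874 ≡ 1861 (mod 3599)
Candidate 3: Squares mod 3599: 726^1≡726, 726^2≡1622, 726^4≡15, 726^8≡225; 11 = 8 + 2 + 1, so 726^11 ≡ 225·1622·726 ≡ 2518 (mod 3599)

1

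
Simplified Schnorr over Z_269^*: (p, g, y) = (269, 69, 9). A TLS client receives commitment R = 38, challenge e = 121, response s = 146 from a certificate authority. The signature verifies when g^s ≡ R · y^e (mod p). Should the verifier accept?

accept

g^s mod p:
Squares mod 269: 69^1≡69, 69^2≡188, 69^4≡105, 69^8≡265, 69^16≡16, 69^32≡256, 69^64≡169, 69^128≡47
146 = 128 + 16 + 2, so 69^146 ≡ 47·16·188 ≡ 151 (mod 269)
R · y^e mod p:
Squares mod 269: 9^1≡9, 9^2≡81, 9^4≡105, 9^8≡265, 9^16≡16, 9^32≡256, 9^64≡169
121 = 64 + 32 + 16 + 8 + 1, so 9^121 ≡ 169·256·16·265·9 ≡ 96 (mod 269)
38·96 = 3648 ≡ 151 (mod 269)
151 ≡ 151 (mod 269); signature holds.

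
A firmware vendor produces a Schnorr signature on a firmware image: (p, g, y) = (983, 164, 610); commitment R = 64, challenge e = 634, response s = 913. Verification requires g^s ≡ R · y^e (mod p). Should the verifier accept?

reject

g^s mod p:
164^2 = 26896 ≡ 355
164^4 ≡ 355^2 = 126025 ≡ 201
164^8 ≡ 201^2 = 40401 ≡ 98
164^16 ≡ 98^2 = 9604 ≡ 757
164^32 ≡ 757^2 = 573049 ≡ 943
164^64 ≡ 943^2 = 889249 ≡ 617
164^128 ≡ 617^2 = 380689 ≡ 268
164^256 ≡ 268^2 = 71824 ≡ 65
164^512 ≡ 65^2 = 4225 ≡ 293
913 = 512 + 256 + 128 + 16 + 1, so 164^913 ≡ 293·65·268·757·164 ≡ 575 (mod 983)
R · y^e mod p:
610^2 = 372100 ≡ 526
610^4 ≡ 526^2 = 276676 ≡ 453
610^8 ≡ 453^2 = 205209 ≡ 745
610^16 ≡ 745^2 = 555025 ≡ 613
610^32 ≡ 613^2 = 375769 ≡ 263
610^64 ≡ 263^2 = 69169 ≡ 359
610^128 ≡ 359^2 = 128881 ≡ 108
610^256 ≡ 108^2 = 11664 ≡ 851
610^512 ≡ 851^2 = 724201 ≡ 713
634 = 512 + 64 + 32 + 16 + 8 + 2, so 610^634 ≡ 713·359·263·613·745·526 ≡ 708 (mod 983)
64·708 = 45312 ≡ 94 (mod 983)
575 ≠ 94; the check fails.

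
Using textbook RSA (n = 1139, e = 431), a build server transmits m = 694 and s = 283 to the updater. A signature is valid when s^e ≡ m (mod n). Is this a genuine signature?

genuine

s^2 ≡ 283^2 = 80089 ≡ 359
s^4 ≡ 359^2 = 128881 ≡ 174
s^8 ≡ 174^2 = 30276 ≡ 662
s^16 ≡ 662^2 = 438244 ≡ 868
s^32 ≡ 868^2 = 753424 ≡ 545
s^64 ≡ 545^2 = 297025 ≡ 885
s^128 ≡ 885^2 = 783225 ≡ 732
s^256 ≡ 732^2 = 535824 ≡ 494
431 = 256 + 128 + 32 + 8 + 4 + 2 + 1, so s^431 ≡ 494·732·545·662·174·359·283 ≡ 694 (mod 1139)
s^431 mod 1139 = 694 matches m.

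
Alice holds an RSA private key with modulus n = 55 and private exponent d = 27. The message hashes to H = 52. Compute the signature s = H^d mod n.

13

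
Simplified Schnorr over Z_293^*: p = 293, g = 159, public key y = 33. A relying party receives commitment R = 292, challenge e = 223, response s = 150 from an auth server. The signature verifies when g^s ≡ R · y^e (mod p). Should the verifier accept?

accept

g^s mod p:
Squares mod 293: 159^1≡159, 159^2≡83, 159^4≡150, 159^8≡232, 159^16≡205, 159^32≡126, 159^64≡54, 159^128≡279
150 = 128 + 16 + 4 + 2, so 159^150 ≡ 279·205·150·83 ≡ 143 (mod 293)
R · y^e mod p:
Squares mod 293: 33^1≡33, 33^2≡210, 33^4≡150, 33^8≡232, 33^16≡205, 33^32≡126, 33^64≡54, 33^128≡279
223 = 128 + 64 + 16 + 8 + 4 + 2 + 1, so 33^223 ≡ 279·54·205·232·150·210·33 ≡ 150 (mod 293)
292·150 = 43800 ≡ 143 (mod 293)
143 ≡ 143 (mod 293); signature holds.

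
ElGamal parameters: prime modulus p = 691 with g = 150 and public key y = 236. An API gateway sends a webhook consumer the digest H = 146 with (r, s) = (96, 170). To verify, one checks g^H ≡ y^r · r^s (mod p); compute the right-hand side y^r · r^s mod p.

639

236^96 mod 691 = 284
96^170 mod 691 = 175
y^r · r^s ≡ 284·175 = 49700 ≡ 639 (mod 691)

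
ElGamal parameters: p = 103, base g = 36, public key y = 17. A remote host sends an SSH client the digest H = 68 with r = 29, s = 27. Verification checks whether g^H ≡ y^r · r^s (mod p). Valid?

yes

Left side g^H mod p:
36^2 = 1296 ≡ 60
36^4 ≡ 60^2 = 3600 ≡ 98
36^8 ≡ 98^2 = 9604 ≡ 25
36^16 ≡ 25^2 = 625 ≡ 7
36^32 ≡ 7^2 = 49
36^64 ≡ 49^2 = 2401 ≡ 32
68 = 64 + 4, so 36^68 ≡ 32·98 ≡ 46 (mod 103)
Right side y^r · r^s mod p:
17^2 = 289 ≡ 83
17^4 ≡ 83^2 = 6889 ≡ 91
17^8 ≡ 91^2 = 8281 ≡ 41
17^16 ≡ 41^2 = 1681 ≡ 33
29 = 16 + 8 + 4 + 1, so 17^29 ≡ 33·41·91·17 ≡ 28 (mod 103)
29^2 = 841 ≡ 17
29^4 ≡ 17^2 = 289 ≡ 83
29^8 ≡ 83^2 = 6889 ≡ 91
29^16 ≡ 91^2 = 8281 ≡ 41
27 = 16 + 8 + 2 + 1, so 29^27 ≡ 41·91·17·29 ≡ 9 (mod 103)
28·9 = 252 ≡ 46 (mod 103)
46 ≡ 46 (mod 103), so the signature is genuine.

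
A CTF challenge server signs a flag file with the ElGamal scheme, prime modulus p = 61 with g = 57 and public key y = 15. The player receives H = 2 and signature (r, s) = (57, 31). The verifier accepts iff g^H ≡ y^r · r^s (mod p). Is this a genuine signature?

forged

Left side g^H mod p:
57^2 = 3249 ≡ 16
Right side y^r · r^s mod p:
15^2 = 225 ≡ 42
15^4 ≡ 42^2 = 1764 ≡ 56
15^8 ≡ 56^2 = 3136 ≡ 25
15^16 ≡ 25^2 = 625 ≡ 15
15^32 ≡ 15^2 = 225 ≡ 42
57 = 32 + 16 + 8 + 1, so 15^57 ≡ 42·15·25·15 ≡ 58 (mod 61)
57^2 = 3249 ≡ 16
57^4 ≡ 16^2 = 256 ≡ 12
57^8 ≡ 12^2 = 144 ≡ 22
57^16 ≡ 22^2 = 484 ≡ 57
31 = 16 + 8 + 4 + 2 + 1, so 57^31 ≡ 57·22·12·16·57 ≡ 57 (mod 61)
58·57 = 3306 ≡ 12 (mod 61)
16 ≠ 12, so verification fails.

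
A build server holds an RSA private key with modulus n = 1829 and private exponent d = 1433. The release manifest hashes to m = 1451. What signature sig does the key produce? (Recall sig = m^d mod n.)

1431

Squares mod 1829: m^1≡1451, m^2≡222, m^4≡1730, m^8≡656, m^16≡521, m^32≡749, m^64≡1327, m^128≡1431, m^256≡1110, m^512≡1183, m^1024≡304
1433 = 1024 + 256 + 128 + 16 + 8 + 1, so m^1433 ≡ 304·1110·1431·521·656·1451 ≡ 1431 (mod 1829)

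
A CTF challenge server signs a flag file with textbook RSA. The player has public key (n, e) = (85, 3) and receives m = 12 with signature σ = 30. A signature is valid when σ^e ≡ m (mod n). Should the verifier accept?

reject

Squares mod 85: σ^1≡30, σ^2≡50
3 = 2 + 1, so σ^3 ≡ 50·30 ≡ 55 (mod 85)
The recovered value 55 does not match the digest 12.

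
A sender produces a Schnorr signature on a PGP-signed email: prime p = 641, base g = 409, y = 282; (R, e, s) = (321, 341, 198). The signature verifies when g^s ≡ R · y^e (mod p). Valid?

g^s mod p:
409^2 = 167281 ≡ 621
409^4 ≡ 621^2 = 385641 ≡ 400
409^8 ≡ 400^2 = 160000 ≡ 391
409^16 ≡ 391^2 = 152881 ≡ 323
409^32 ≡ 323^2 = 104329 ≡ 487
409^64 ≡ 487^2 = 237169 ≡ 640
409^128 ≡ 640^2 = 409600 ≡ 1
198 = 128 + 64 + 4 + 2, so 409^198 ≡ 1·640·400·621 ≡ 308 (mod 641)
R · y^e mod p:
282^2 = 79524 ≡ 40
282^4 ≡ 40^2 = 1600 ≡ 318
282^8 ≡ 318^2 = 101124 ≡ 487
282^16 ≡ 487^2 = 237169 ≡ 640
282^32 ≡ 640^2 = 409600 ≡ 1
282^64 ≡ 1^2 = 1
282^128 ≡ 1^2 = 1
282^256 ≡ 1^2 = 1
341 = 256 + 64 + 16 + 4 + 1, so 282^341 ≡ 1·1·640·318·282 ≡ 64 (mod 641)
321·64 = 20544 ≡ 32 (mod 641)
308 ≠ 32; the check fails.

no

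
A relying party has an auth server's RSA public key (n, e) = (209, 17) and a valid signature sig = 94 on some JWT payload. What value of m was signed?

sig^2 ≡ 94^2 = 8836 ≡ 58
sig^4 ≡ 58^2 = 3364 ≡ 20
sig^8 ≡ 20^2 = 400 ≡ 191
sig^16 ≡ 191^2 = 36481 ≡ 115
17 = 16 + 1, so sig^17 ≡ 115·94 ≡ 151 (mod 209)

151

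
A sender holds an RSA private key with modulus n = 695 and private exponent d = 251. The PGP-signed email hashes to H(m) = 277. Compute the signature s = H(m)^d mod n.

(H(m))^2 ≡ 277^2 = 76729 ≡ 279
(H(m))^4 ≡ 279^2 = 77841 ≡ 1
(H(m))^8 ≡ 1^2 = 1
(H(m))^16 ≡ 1^2 = 1
(H(m))^32 ≡ 1^2 = 1
(H(m))^64 ≡ 1^2 = 1
(H(m))^128 ≡ 1^2 = 1
251 = 128 + 64 + 32 + 16 + 8 + 2 + 1, so (H(m))^251 ≡ 1·1·1·1·1·279·277 ≡ 138 (mod 695)

138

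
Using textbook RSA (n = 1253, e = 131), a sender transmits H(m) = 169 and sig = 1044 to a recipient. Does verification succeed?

sig^131 mod 1253 = 169
169 = H(m), so the signature checks out.

passes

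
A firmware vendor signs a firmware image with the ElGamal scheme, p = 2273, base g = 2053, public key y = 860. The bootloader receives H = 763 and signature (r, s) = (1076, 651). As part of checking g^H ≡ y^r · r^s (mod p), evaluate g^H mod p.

2053^2 = 4214809 ≡ 667
2053^4 ≡ 667^2 = 444889 ≡ 1654
2053^8 ≡ 1654^2 = 2735716 ≡ 1297
2053^16 ≡ 1297^2 = 1682209 ≡ 189
2053^32 ≡ 189^2 = 35721 ≡ 1626
2053^64 ≡ 1626^2 = 2643876 ≡ 377
2053^128 ≡ 377^2 = 142129 ≡ 1203
2053^256 ≡ 1203^2 = 1447209 ≡ 1581
2053^512 ≡ 1581^2 = 2499561 ≡ 1534
763 = 512 + 128 + 64 + 32 + 16 + 8 + 2 + 1, so 2053^763 ≡ 1534·1203·377·1626·189·1297·667·2053 ≡ 1489 (mod 2273)

1489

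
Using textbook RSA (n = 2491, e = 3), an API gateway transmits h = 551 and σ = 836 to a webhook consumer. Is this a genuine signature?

genuine

σ^2 ≡ 836^2 = 698896 ≡ 1416
3 = 2 + 1, so σ^3 ≡ 1416·836 ≡ 551 (mod 2491)
Since 551 equals the digest 551, verification succeeds.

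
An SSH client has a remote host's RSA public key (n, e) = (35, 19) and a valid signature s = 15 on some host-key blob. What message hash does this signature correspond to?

s^2 ≡ 15^2 = 225 ≡ 15
s^4 ≡ 15^2 = 225 ≡ 15
s^8 ≡ 15^2 = 225 ≡ 15
s^16 ≡ 15^2 = 225 ≡ 15
19 = 16 + 2 + 1, so s^19 ≡ 15·15·15 ≡ 15 (mod 35)

15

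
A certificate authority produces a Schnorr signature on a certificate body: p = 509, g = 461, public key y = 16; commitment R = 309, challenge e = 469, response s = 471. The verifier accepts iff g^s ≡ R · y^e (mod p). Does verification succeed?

passes

g^s mod p:
Squares mod 509: 461^1≡461, 461^2≡268, 461^4≡55, 461^8≡480, 461^16≡332, 461^32≡280, 461^64≡14, 461^128≡196, 461^256≡241
471 = 256 + 128 + 64 + 16 + 4 + 2 + 1, so 461^471 ≡ 241·196·14·332·55·268·461 ≡ 482 (mod 509)
R · y^e mod p:
Squares mod 509: 16^1≡16, 16^2≡256, 16^4≡384, 16^8≡355, 16^16≡302, 16^32≡93, 16^64≡505, 16^128≡16, 16^256≡256
469 = 256 + 128 + 64 + 16 + 4 + 1, so 16^469 ≡ 256·16·505·302·384·16 ≡ 247 (mod 509)
309·247 = 76323 ≡ 482 (mod 509)
482 ≡ 482 (mod 509); signature holds.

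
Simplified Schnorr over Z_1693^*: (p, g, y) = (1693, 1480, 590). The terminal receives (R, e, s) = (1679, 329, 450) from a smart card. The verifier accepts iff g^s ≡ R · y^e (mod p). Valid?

g^s mod p:
1480^2 = 2190400 ≡ 1351
1480^4 ≡ 1351^2 = 1825201 ≡ 147
1480^8 ≡ 147^2 = 21609 ≡ 1293
1480^16 ≡ 1293^2 = 1671849 ≡ 858
1480^32 ≡ 858^2 = 736164 ≡ 1402
1480^64 ≡ 1402^2 = 1965604 ≡ 31
1480^128 ≡ 31^2 = 961
1480^256 ≡ 961^2 = 923521 ≡ 836
450 = 256 + 128 + 64 + 2, so 1480^450 ≡ 836·961·31·1351 ≡ 504 (mod 1693)
R · y^e mod p:
590^2 = 348100 ≡ 1035
590^4 ≡ 1035^2 = 1071225 ≡ 1249
590^8 ≡ 1249^2 = 1560001 ≡ 748
590^16 ≡ 748^2 = 559504 ≡ 814
590^32 ≡ 814^2 = 662596 ≡ 633
590^64 ≡ 633^2 = 400689 ≡ 1141
590^128 ≡ 1141^2 = 1301881 ≡ 1657
590^256 ≡ 1657^2 = 2745649 ≡ 1296
329 = 256 + 64 + 8 + 1, so 590^329 ≡ 1296·1141·748·590 ≡ 1 (mod 1693)
1679·1 = 1679 ≡ 1679 (mod 1693)
504 ≠ 1679; the check fails.

no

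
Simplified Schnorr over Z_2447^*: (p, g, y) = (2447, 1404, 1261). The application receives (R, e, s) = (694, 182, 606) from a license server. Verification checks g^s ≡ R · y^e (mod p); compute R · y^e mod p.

1261^182 mod 2447 = 741
R · y^e ≡ 694·741 = 514254 ≡ 384 (mod 2447)

384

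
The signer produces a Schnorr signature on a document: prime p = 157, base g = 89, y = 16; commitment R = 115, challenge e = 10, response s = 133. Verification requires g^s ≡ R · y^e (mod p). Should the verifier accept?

accept

g^s mod p:
89^2 = 7921 ≡ 71
89^4 ≡ 71^2 = 5041 ≡ 17
89^8 ≡ 17^2 = 289 ≡ 132
89^16 ≡ 132^2 = 17424 ≡ 154
89^32 ≡ 154^2 = 23716 ≡ 9
89^64 ≡ 9^2 = 81
89^128 ≡ 81^2 = 6561 ≡ 124
133 = 128 + 4 + 1, so 89^133 ≡ 124·17·89 ≡ 154 (mod 157)
R · y^e mod p:
16^2 = 256 ≡ 99
16^4 ≡ 99^2 = 9801 ≡ 67
16^8 ≡ 67^2 = 4489 ≡ 93
10 = 8 + 2, so 16^10 ≡ 93·99 ≡ 101 (mod 157)
115·101 = 11615 ≡ 154 (mod 157)
154 ≡ 154 (mod 157); signature holds.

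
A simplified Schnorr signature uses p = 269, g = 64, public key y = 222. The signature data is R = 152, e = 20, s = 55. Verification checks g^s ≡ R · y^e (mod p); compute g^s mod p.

216

Squares mod 269: 64^1≡64, 64^2≡61, 64^4≡224, 64^8≡142, 64^16≡258, 64^32≡121
55 = 32 + 16 + 4 + 2 + 1, so 64^55 ≡ 121·258·224·61·64 ≡ 216 (mod 269)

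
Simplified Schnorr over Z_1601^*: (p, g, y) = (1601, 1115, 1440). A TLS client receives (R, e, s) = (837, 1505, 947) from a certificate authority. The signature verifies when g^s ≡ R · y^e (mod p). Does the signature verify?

does not verify

g^s mod p:
Squares mod 1601: 1115^1≡1115, 1115^2≡849, 1115^4≡351, 1115^8≡1525, 1115^16≡973, 1115^32≡538, 1115^64≡1264, 1115^128≡1499, 1115^256≡798, 1115^512≡1207
947 = 512 + 256 + 128 + 32 + 16 + 2 + 1, so 1115^947 ≡ 1207·798·1499·538·973·849·1115 ≡ 901 (mod 1601)
R · y^e mod p:
Squares mod 1601: 1440^1≡1440, 1440^2≡305, 1440^4≡167, 1440^8≡672, 1440^16≡102, 1440^32≡798, 1440^64≡1207, 1440^128≡1540, 1440^256≡519, 1440^512≡393, 1440^1024≡753
1505 = 1024 + 256 + 128 + 64 + 32 + 1, so 1440^1505 ≡ 753·519·1540·1207·798·1440 ≡ 164 (mod 1601)
837·164 = 137268 ≡ 1183 (mod 1601)
901 ≠ 1183; the check fails.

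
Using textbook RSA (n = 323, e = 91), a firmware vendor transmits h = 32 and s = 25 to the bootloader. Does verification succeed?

fails

s^2 ≡ 25^2 = 625 ≡ 302
s^4 ≡ 302^2 = 91204 ≡ 118
s^8 ≡ 118^2 = 13924 ≡ 35
s^16 ≡ 35^2 = 1225 ≡ 256
s^32 ≡ 256^2 = 65536 ≡ 290
s^64 ≡ 290^2 = 84100 ≡ 120
91 = 64 + 16 + 8 + 2 + 1, so s^91 ≡ 120·256·35·302·25 ≡ 291 (mod 323)
The recovered value 291 does not match the digest 32.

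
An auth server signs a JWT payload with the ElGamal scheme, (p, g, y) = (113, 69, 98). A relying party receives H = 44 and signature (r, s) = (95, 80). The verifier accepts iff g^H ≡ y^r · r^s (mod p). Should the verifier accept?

reject

Left side g^H mod p:
69^2 = 4761 ≡ 15
69^4 ≡ 15^2 = 225 ≡ 112
69^8 ≡ 112^2 = 12544 ≡ 1
69^16 ≡ 1^2 = 1
69^32 ≡ 1^2 = 1
44 = 32 + 8 + 4, so 69^44 ≡ 1·1·112 ≡ 112 (mod 113)
Right side y^r · r^s mod p:
98^2 = 9604 ≡ 112
98^4 ≡ 112^2 = 12544 ≡ 1
98^8 ≡ 1^2 = 1
98^16 ≡ 1^2 = 1
98^32 ≡ 1^2 = 1
98^64 ≡ 1^2 = 1
95 = 64 + 16 + 8 + 4 + 2 + 1, so 98^95 ≡ 1·1·1·1·112·98 ≡ 15 (mod 113)
95^2 = 9025 ≡ 98
95^4 ≡ 98^2 = 9604 ≡ 112
95^8 ≡ 112^2 = 12544 ≡ 1
95^16 ≡ 1^2 = 1
95^32 ≡ 1^2 = 1
95^64 ≡ 1^2 = 1
80 = 64 + 16, so 95^80 ≡ 1·1 ≡ 1 (mod 113)
15·1 = 15 ≡ 15 (mod 113)
112 ≠ 15, so verification fails.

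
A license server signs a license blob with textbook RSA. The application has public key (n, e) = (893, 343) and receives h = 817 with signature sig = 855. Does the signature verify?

verifies

sig^343 mod 893 = 817
sig^343 mod 893 = 817 matches h.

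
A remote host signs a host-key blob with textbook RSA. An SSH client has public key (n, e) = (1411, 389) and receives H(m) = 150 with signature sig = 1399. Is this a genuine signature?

sig^389 mod 1411 = 150
Since 150 equals the digest 150, verification succeeds.

genuine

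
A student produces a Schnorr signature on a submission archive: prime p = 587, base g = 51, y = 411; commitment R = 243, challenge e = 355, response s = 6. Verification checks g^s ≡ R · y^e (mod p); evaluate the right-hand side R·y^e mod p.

121

411^2 = 168921 ≡ 452
411^4 ≡ 452^2 = 204304 ≡ 28
411^8 ≡ 28^2 = 784 ≡ 197
411^16 ≡ 197^2 = 38809 ≡ 67
411^32 ≡ 67^2 = 4489 ≡ 380
411^64 ≡ 380^2 = 144400 ≡ 585
411^128 ≡ 585^2 = 342225 ≡ 4
411^256 ≡ 4^2 = 16
355 = 256 + 64 + 32 + 2 + 1, so 411^355 ≡ 16·585·380·452·411 ≡ 387 (mod 587)
R · y^e ≡ 243·387 = 94041 ≡ 121 (mod 587)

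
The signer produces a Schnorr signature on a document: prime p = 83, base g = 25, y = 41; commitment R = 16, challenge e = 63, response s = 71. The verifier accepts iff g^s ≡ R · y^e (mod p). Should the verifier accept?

g^s mod p:
Squares mod 83: 25^1≡25, 25^2≡44, 25^4≡27, 25^8≡65, 25^16≡75, 25^32≡64, 25^64≡29
71 = 64 + 4 + 2 + 1, so 25^71 ≡ 29·27·44·25 ≡ 9 (mod 83)
R · y^e mod p:
Squares mod 83: 41^1≡41, 41^2≡21, 41^4≡26, 41^8≡12, 41^16≡61, 41^32≡69
63 = 32 + 16 + 8 + 4 + 2 + 1, so 41^63 ≡ 69·61·12·26·21·41 ≡ 23 (mod 83)
16·23 = 368 ≡ 36 (mod 83)
9 ≠ 36; the check fails.

reject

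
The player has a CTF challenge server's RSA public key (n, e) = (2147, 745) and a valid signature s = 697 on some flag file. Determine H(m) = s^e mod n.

Squares mod 2147: s^1≡697, s^2≡587, s^4≡1049, s^8≡1137, s^16≡275, s^32≡480, s^64≡671, s^128≡1518, s^256≡593, s^512≡1688
745 = 512 + 128 + 64 + 32 + 8 + 1, so s^745 ≡ 1688·1518·671·480·1137·697 ≡ 86 (mod 2147)

86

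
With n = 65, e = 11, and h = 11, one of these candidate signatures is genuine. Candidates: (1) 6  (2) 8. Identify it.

1

Candidate 1: Squares mod 65: 6^1≡6, 6^2≡36, 6^4≡61, 6^8≡16; 11 = 8 + 2 + 1, so 6^11 ≡ 16·36·6 ≡ 11 (mod 65)
  → matches h = 11
Candidate 2: Squares mod 65: 8^1≡8, 8^2≡64, 8^4≡1, 8^8≡1; 11 = 8 + 2 + 1, so 8^11 ≡ 1·64·8 ≡ 57 (mod 65)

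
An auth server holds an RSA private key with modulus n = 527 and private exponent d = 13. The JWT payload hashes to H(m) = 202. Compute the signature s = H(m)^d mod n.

376

(H(m))^2 ≡ 202^2 = 40804 ≡ 225
(H(m))^4 ≡ 225^2 = 50625 ≡ 33
(H(m))^8 ≡ 33^2 = 1089 ≡ 35
13 = 8 + 4 + 1, so (H(m))^13 ≡ 35·33·202 ≡ 376 (mod 527)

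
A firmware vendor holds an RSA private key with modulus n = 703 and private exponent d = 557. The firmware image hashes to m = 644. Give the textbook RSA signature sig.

Squares mod 703: m^1≡644, m^2≡669, m^4≡453, m^8≡636, m^16≡271, m^32≡329, m^64≡682, m^128≡441, m^256≡453, m^512≡636
557 = 512 + 32 + 8 + 4 + 1, so m^557 ≡ 636·329·636·453·644 ≡ 180 (mod 703)

180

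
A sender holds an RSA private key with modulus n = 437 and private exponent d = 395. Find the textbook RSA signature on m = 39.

m^2 ≡ 39^2 = 1521 ≡ 210
m^4 ≡ 210^2 = 44100 ≡ 400
m^8 ≡ 400^2 = 160000 ≡ 58
m^16 ≡ 58^2 = 3364 ≡ 305
m^32 ≡ 305^2 = 93025 ≡ 381
m^64 ≡ 381^2 = 145161 ≡ 77
m^128 ≡ 77^2 = 5929 ≡ 248
m^256 ≡ 248^2 = 61504 ≡ 324
395 = 256 + 128 + 8 + 2 + 1, so m^395 ≡ 324·248·58·210·39 ≡ 381 (mod 437)

381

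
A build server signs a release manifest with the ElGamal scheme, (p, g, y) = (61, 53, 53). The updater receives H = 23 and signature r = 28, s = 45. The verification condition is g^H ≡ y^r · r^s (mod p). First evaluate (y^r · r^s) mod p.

Squares mod 61: 53^1≡53, 53^2≡3, 53^4≡9, 53^8≡20, 53^16≡34
28 = 16 + 8 + 4, so 53^28 ≡ 34·20·9 ≡ 20 (mod 61)
Squares mod 61: 28^1≡28, 28^2≡52, 28^4≡20, 28^8≡34, 28^16≡58, 28^32≡9
45 = 32 + 8 + 4 + 1, so 28^45 ≡ 9·34·20·28 ≡ 11 (mod 61)
y^r · r^s ≡ 20·11 = 220 ≡ 37 (mod 61)

37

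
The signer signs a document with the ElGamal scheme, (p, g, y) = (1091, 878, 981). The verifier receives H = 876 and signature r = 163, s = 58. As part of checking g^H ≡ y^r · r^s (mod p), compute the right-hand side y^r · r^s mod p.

981^163 mod 1091 = 894
163^58 mod 1091 = 1048
y^r · r^s ≡ 894·1048 = 936912 ≡ 834 (mod 1091)

834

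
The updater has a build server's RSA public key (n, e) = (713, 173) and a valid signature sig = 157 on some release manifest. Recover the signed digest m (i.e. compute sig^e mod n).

sig^2 ≡ 157^2 = 24649 ≡ 407
sig^4 ≡ 407^2 = 165649 ≡ 233
sig^8 ≡ 233^2 = 54289 ≡ 101
sig^16 ≡ 101^2 = 10201 ≡ 219
sig^32 ≡ 219^2 = 47961 ≡ 190
sig^64 ≡ 190^2 = 36100 ≡ 450
sig^128 ≡ 450^2 = 202500 ≡ 8
173 = 128 + 32 + 8 + 4 + 1, so sig^173 ≡ 8·190·101·233·157 ≡ 566 (mod 713)

566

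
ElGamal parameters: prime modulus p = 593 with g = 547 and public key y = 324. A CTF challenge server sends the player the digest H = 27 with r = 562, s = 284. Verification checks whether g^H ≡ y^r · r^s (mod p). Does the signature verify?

Left side g^H mod p:
547^2 = 299209 ≡ 337
547^4 ≡ 337^2 = 113569 ≡ 306
547^8 ≡ 306^2 = 93636 ≡ 535
547^16 ≡ 535^2 = 286225 ≡ 399
27 = 16 + 8 + 2 + 1, so 547^27 ≡ 399·535·337·547 ≡ 74 (mod 593)
Right side y^r · r^s mod p:
324^2 = 104976 ≡ 15
324^4 ≡ 15^2 = 225
324^8 ≡ 225^2 = 50625 ≡ 220
324^16 ≡ 220^2 = 48400 ≡ 367
324^32 ≡ 367^2 = 134689 ≡ 78
324^64 ≡ 78^2 = 6084 ≡ 154
324^128 ≡ 154^2 = 23716 ≡ 589
324^256 ≡ 589^2 = 346921 ≡ 16
324^512 ≡ 16^2 = 256
562 = 512 + 32 + 16 + 2, so 324^562 ≡ 256·78·367·15 ≡ 23 (mod 593)
562^2 = 315844 ≡ 368
562^4 ≡ 368^2 = 135424 ≡ 220
562^8 ≡ 220^2 = 48400 ≡ 367
562^16 ≡ 367^2 = 134689 ≡ 78
562^32 ≡ 78^2 = 6084 ≡ 154
562^64 ≡ 154^2 = 23716 ≡ 589
562^128 ≡ 589^2 = 346921 ≡ 16
562^256 ≡ 16^2 = 256
284 = 256 + 16 + 8 + 4, so 562^284 ≡ 256·78·367·220 ≡ 535 (mod 593)
23·535 = 12305 ≡ 445 (mod 593)
74 ≠ 445, so verification fails.

does not verify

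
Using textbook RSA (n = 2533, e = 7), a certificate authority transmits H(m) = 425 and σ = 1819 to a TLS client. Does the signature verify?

σ^2 ≡ 1819^2 = 3308761 ≡ 663
σ^4 ≡ 663^2 = 439569 ≡ 1360
7 = 4 + 2 + 1, so σ^7 ≡ 1360·663·1819 ≡ 425 (mod 2533)
Since 425 equals the digest 425, verification succeeds.

verifies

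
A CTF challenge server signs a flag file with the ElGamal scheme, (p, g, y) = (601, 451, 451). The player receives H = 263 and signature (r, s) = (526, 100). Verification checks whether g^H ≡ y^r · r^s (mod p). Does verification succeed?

Left side g^H mod p:
Squares mod 601: 451^1≡451, 451^2≡263, 451^4≡54, 451^8≡512, 451^16≡108, 451^32≡245, 451^64≡526, 451^128≡216, 451^256≡379
263 = 256 + 4 + 2 + 1, so 451^263 ≡ 379·54·263·451 ≡ 301 (mod 601)
Right side y^r · r^s mod p:
Squares mod 601: 451^1≡451, 451^2≡263, 451^4≡54, 451^8≡512, 451^16≡108, 451^32≡245, 451^64≡526, 451^128≡216, 451^256≡379, 451^512≡2
526 = 512 + 8 + 4 + 2, so 451^526 ≡ 2·512·54·263 ≡ 451 (mod 601)
Squares mod 601: 526^1≡526, 526^2≡216, 526^4≡379, 526^8≡2, 526^16≡4, 526^32≡16, 526^64≡256
100 = 64 + 32 + 4, so 526^100 ≡ 256·16·379 ≡ 1 (mod 601)
451·1 = 451 ≡ 451 (mod 601)
301 ≠ 451, so verification fails.

fails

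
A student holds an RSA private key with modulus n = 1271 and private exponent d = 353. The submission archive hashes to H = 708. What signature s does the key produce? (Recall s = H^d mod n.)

936

Squares mod 1271: H^1≡708, H^2≡490, H^4≡1152, H^8≡180, H^16≡625, H^32≡428, H^64≡160, H^128≡180, H^256≡625
353 = 256 + 64 + 32 + 1, so H^353 ≡ 625·160·428·708 ≡ 936 (mod 1271)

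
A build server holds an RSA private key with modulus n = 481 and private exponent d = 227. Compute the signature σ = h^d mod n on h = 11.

h^2 ≡ 11^2 = 121
h^4 ≡ 121^2 = 14641 ≡ 211
h^8 ≡ 211^2 = 44521 ≡ 269
h^16 ≡ 269^2 = 72361 ≡ 211
h^32 ≡ 211^2 = 44521 ≡ 269
h^64 ≡ 269^2 = 72361 ≡ 211
h^128 ≡ 211^2 = 44521 ≡ 269
227 = 128 + 64 + 32 + 2 + 1, so h^227 ≡ 269·211·269·121·11 ≡ 175 (mod 481)

175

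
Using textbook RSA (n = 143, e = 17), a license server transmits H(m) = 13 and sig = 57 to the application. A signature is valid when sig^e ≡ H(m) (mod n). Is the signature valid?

sig^2 ≡ 57^2 = 3249 ≡ 103
sig^4 ≡ 103^2 = 10609 ≡ 27
sig^8 ≡ 27^2 = 729 ≡ 14
sig^16 ≡ 14^2 = 196 ≡ 53
17 = 16 + 1, so sig^17 ≡ 53·57 ≡ 18 (mod 143)
sig^17 mod 143 = 18, but H(m) = 13.

invalid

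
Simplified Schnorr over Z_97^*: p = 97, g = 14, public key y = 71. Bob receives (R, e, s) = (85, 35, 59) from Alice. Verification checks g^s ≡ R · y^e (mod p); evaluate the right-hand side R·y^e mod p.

Squares mod 97: 71^1≡71, 71^2≡94, 71^4≡9, 71^8≡81, 71^16≡62, 71^32≡61
35 = 32 + 2 + 1, so 71^35 ≡ 61·94·71 ≡ 5 (mod 97)
R · y^e ≡ 85·5 = 425 ≡ 37 (mod 97)

37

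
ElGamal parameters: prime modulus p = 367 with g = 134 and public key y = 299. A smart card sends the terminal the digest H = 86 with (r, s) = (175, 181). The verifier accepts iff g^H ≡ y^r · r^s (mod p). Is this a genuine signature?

Left side g^H mod p:
134^2 = 17956 ≡ 340
134^4 ≡ 340^2 = 115600 ≡ 362
134^8 ≡ 362^2 = 131044 ≡ 25
134^16 ≡ 25^2 = 625 ≡ 258
134^32 ≡ 258^2 = 66564 ≡ 137
134^64 ≡ 137^2 = 18769 ≡ 52
86 = 64 + 16 + 4 + 2, so 134^86 ≡ 52·258·362·340 ≡ 15 (mod 367)
Right side y^r · r^s mod p:
299^2 = 89401 ≡ 220
299^4 ≡ 220^2 = 48400 ≡ 323
299^8 ≡ 323^2 = 104329 ≡ 101
299^16 ≡ 101^2 = 10201 ≡ 292
299^32 ≡ 292^2 = 85264 ≡ 120
299^64 ≡ 120^2 = 14400 ≡ 87
299^128 ≡ 87^2 = 7569 ≡ 229
175 = 128 + 32 + 8 + 4 + 2 + 1, so 299^175 ≡ 229·120·101·323·220·299 ≡ 258 (mod 367)
175^2 = 30625 ≡ 164
175^4 ≡ 164^2 = 26896 ≡ 105
175^8 ≡ 105^2 = 11025 ≡ 15
175^16 ≡ 15^2 = 225
175^32 ≡ 225^2 = 50625 ≡ 346
175^64 ≡ 346^2 = 119716 ≡ 74
175^128 ≡ 74^2 = 5476 ≡ 338
181 = 128 + 32 + 16 + 4 + 1, so 175^181 ≡ 338·346·225·105·175 ≡ 47 (mod 367)
258·47 = 12126 ≡ 15 (mod 367)
15 ≡ 15 (mod 367), so the signature is genuine.

genuine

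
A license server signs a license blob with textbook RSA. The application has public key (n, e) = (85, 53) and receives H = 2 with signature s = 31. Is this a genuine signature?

forged

s^2 ≡ 31^2 = 961 ≡ 26
s^4 ≡ 26^2 = 676 ≡ 81
s^8 ≡ 81^2 = 6561 ≡ 16
s^16 ≡ 16^2 = 256 ≡ 1
s^32 ≡ 1^2 = 1
53 = 32 + 16 + 4 + 1, so s^53 ≡ 1·1·81·31 ≡ 46 (mod 85)
46 ≠ 2, so verification fails.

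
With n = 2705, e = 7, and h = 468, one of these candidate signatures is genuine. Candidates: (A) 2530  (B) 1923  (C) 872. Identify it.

C

Candidate A: Squares mod 2705: 2530^1≡2530, 2530^2≡870, 2530^4≡2205; 7 = 4 + 2 + 1, so 2530^7 ≡ 2205·870·2530 ≡ 890 (mod 2705)
Candidate B: Squares mod 2705: 1923^1≡1923, 1923^2≡194, 1923^4≡2471; 7 = 4 + 2 + 1, so 1923^7 ≡ 2471·194·1923 ≡ 1957 (mod 2705)
Candidate C: Squares mod 2705: 872^1≡872, 872^2≡279, 872^4≡2101; 7 = 4 + 2 + 1, so 872^7 ≡ 2101·279·872 ≡ 468 (mod 2705)
  → matches h = 468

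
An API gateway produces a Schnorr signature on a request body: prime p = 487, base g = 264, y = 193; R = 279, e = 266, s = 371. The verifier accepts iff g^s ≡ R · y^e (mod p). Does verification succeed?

fails

g^s mod p:
264^2 = 69696 ≡ 55
264^4 ≡ 55^2 = 3025 ≡ 103
264^8 ≡ 103^2 = 10609 ≡ 382
264^16 ≡ 382^2 = 145924 ≡ 311
264^32 ≡ 311^2 = 96721 ≡ 295
264^64 ≡ 295^2 = 87025 ≡ 339
264^128 ≡ 339^2 = 114921 ≡ 476
264^256 ≡ 476^2 = 226576 ≡ 121
371 = 256 + 64 + 32 + 16 + 2 + 1, so 264^371 ≡ 121·339·295·311·55·264 ≡ 476 (mod 487)
R · y^e mod p:
193^2 = 37249 ≡ 237
193^4 ≡ 237^2 = 56169 ≡ 164
193^8 ≡ 164^2 = 26896 ≡ 111
193^16 ≡ 111^2 = 12321 ≡ 146
193^32 ≡ 146^2 = 21316 ≡ 375
193^64 ≡ 375^2 = 140625 ≡ 369
193^128 ≡ 369^2 = 136161 ≡ 288
193^256 ≡ 288^2 = 82944 ≡ 154
266 = 256 + 8 + 2, so 193^266 ≡ 154·111·237 ≡ 412 (mod 487)
279·412 = 114948 ≡ 16 (mod 487)
476 ≠ 16; the check fails.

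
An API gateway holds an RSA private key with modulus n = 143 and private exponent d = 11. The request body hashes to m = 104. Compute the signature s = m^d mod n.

m^2 ≡ 104^2 = 10816 ≡ 91
m^4 ≡ 91^2 = 8281 ≡ 130
m^8 ≡ 130^2 = 16900 ≡ 26
11 = 8 + 2 + 1, so m^11 ≡ 26·91·104 ≡ 104 (mod 143)

104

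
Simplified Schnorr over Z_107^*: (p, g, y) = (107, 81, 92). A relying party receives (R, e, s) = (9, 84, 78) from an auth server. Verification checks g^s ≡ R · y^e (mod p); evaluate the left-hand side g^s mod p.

81^2 = 6561 ≡ 34
81^4 ≡ 34^2 = 1156 ≡ 86
81^8 ≡ 86^2 = 7396 ≡ 13
81^16 ≡ 13^2 = 169 ≡ 62
81^32 ≡ 62^2 = 3844 ≡ 99
81^64 ≡ 99^2 = 9801 ≡ 64
78 = 64 + 8 + 4 + 2, so 81^78 ≡ 64·13·86·34 ≡ 16 (mod 107)

16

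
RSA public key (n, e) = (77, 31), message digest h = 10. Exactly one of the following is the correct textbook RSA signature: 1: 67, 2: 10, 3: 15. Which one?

2

Candidate 1: 67^31 mod 77 = 67
Candidate 2: 10^31 mod 77 = 10
  → matches h = 10
Candidate 3: 15^31 mod 77 = 15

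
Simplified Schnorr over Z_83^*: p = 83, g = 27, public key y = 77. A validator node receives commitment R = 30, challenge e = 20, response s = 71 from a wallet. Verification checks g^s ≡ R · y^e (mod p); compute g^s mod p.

27^2 = 729 ≡ 65
27^4 ≡ 65^2 = 4225 ≡ 75
27^8 ≡ 75^2 = 5625 ≡ 64
27^16 ≡ 64^2 = 4096 ≡ 29
27^32 ≡ 29^2 = 841 ≡ 11
27^64 ≡ 11^2 = 121 ≡ 38
71 = 64 + 4 + 2 + 1, so 27^71 ≡ 38·75·65·27 ≡ 4 (mod 83)

4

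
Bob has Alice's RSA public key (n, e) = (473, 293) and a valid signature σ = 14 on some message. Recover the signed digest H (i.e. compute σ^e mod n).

126

Squares mod 473: σ^1≡14, σ^2≡196, σ^4≡103, σ^8≡203, σ^16≡58, σ^32≡53, σ^64≡444, σ^128≡368, σ^256≡146
293 = 256 + 32 + 4 + 1, so σ^293 ≡ 146·53·103·14 ≡ 126 (mod 473)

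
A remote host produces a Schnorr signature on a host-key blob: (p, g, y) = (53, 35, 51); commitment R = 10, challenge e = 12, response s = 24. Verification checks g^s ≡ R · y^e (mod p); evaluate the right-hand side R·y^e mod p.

51^2 = 2601 ≡ 4
51^4 ≡ 4^2 = 16
51^8 ≡ 16^2 = 256 ≡ 44
12 = 8 + 4, so 51^12 ≡ 44·16 ≡ 15 (mod 53)
R · y^e ≡ 10·15 = 150 ≡ 44 (mod 53)

44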